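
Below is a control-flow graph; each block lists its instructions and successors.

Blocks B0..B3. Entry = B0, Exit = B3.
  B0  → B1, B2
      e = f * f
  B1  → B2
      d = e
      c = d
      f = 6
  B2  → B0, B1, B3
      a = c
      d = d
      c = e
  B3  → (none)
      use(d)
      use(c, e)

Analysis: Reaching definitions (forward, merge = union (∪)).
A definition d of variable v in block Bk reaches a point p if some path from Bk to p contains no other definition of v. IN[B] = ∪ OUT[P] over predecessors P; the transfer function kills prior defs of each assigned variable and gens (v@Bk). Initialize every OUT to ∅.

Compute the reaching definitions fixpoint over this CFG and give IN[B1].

Per-block solution:
  B0:   IN={a@B2, c@B2, d@B2, e@B0, f@B1}   OUT={a@B2, c@B2, d@B2, e@B0, f@B1}
  B1:   IN={a@B2, c@B2, d@B2, e@B0, f@B1}   OUT={a@B2, c@B1, d@B1, e@B0, f@B1}
  B2:   IN={a@B2, c@B1, c@B2, d@B1, d@B2, e@B0, f@B1}   OUT={a@B2, c@B2, d@B2, e@B0, f@B1}
  B3:   IN={a@B2, c@B2, d@B2, e@B0, f@B1}   OUT={a@B2, c@B2, d@B2, e@B0, f@B1}

Merge at B1: IN[B1] = OUT[B0] ⊔ OUT[B2] = {a@B2, c@B2, d@B2, e@B0, f@B1}

Answer: {a@B2, c@B2, d@B2, e@B0, f@B1}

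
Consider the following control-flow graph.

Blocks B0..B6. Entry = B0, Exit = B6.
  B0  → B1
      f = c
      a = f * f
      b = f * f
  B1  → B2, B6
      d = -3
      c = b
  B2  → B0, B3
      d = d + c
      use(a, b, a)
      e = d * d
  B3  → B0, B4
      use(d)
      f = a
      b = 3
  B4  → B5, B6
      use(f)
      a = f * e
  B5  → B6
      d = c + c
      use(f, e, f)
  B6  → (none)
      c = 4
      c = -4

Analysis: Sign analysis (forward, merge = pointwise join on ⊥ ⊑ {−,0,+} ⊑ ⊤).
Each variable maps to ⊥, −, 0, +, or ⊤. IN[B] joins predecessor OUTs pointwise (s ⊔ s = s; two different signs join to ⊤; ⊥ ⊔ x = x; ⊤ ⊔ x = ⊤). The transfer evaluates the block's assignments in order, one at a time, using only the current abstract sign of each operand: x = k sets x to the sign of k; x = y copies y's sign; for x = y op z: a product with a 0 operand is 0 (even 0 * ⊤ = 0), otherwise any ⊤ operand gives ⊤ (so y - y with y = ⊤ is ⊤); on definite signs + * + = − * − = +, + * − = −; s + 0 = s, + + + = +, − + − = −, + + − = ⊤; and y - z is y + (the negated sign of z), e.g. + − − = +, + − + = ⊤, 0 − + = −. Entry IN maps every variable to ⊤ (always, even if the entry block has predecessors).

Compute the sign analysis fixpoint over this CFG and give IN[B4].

Converged values:
  B0:  IN=(all ⊤)  OUT=(all ⊤)
  B1:  IN=(all ⊤)  OUT={d:-; rest ⊤}
  B2:  IN={d:-; rest ⊤}  OUT=(all ⊤)
  B3:  IN=(all ⊤)  OUT={b:+; rest ⊤}
  B4:  IN={b:+; rest ⊤}  OUT={b:+; rest ⊤}
  B5:  IN={b:+; rest ⊤}  OUT={b:+; rest ⊤}
  B6:  IN=(all ⊤)  OUT={c:-; rest ⊤}

Merge at B4: IN[B4] = OUT[B3] = {a: ⊤, b: +, c: ⊤, d: ⊤, e: ⊤, f: ⊤}

Answer: {a: ⊤, b: +, c: ⊤, d: ⊤, e: ⊤, f: ⊤}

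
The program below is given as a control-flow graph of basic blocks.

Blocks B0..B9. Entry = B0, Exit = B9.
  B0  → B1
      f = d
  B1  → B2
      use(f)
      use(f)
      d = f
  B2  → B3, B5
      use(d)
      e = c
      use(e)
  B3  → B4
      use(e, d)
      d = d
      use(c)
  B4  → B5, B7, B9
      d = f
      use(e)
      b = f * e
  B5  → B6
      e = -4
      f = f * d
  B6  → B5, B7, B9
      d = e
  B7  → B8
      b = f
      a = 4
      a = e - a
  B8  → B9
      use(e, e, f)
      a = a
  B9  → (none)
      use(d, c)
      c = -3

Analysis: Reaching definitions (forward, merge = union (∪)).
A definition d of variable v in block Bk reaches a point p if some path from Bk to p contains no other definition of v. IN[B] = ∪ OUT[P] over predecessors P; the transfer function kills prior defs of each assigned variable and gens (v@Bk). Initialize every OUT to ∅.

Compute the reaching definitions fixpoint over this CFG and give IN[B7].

Per-block solution:
  B0:   IN={}   OUT={f@B0}
  B1:   IN={f@B0}   OUT={d@B1, f@B0}
  B2:   IN={d@B1, f@B0}   OUT={d@B1, e@B2, f@B0}
  B3:   IN={d@B1, e@B2, f@B0}   OUT={d@B3, e@B2, f@B0}
  B4:   IN={d@B3, e@B2, f@B0}   OUT={b@B4, d@B4, e@B2, f@B0}
  B5:   IN={b@B4, d@B1, d@B4, d@B6, e@B2, e@B5, f@B0, f@B5}   OUT={b@B4, d@B1, d@B4, d@B6, e@B5, f@B5}
  B6:   IN={b@B4, d@B1, d@B4, d@B6, e@B5, f@B5}   OUT={b@B4, d@B6, e@B5, f@B5}
  B7:   IN={b@B4, d@B4, d@B6, e@B2, e@B5, f@B0, f@B5}   OUT={a@B7, b@B7, d@B4, d@B6, e@B2, e@B5, f@B0, f@B5}
  B8:   IN={a@B7, b@B7, d@B4, d@B6, e@B2, e@B5, f@B0, f@B5}   OUT={a@B8, b@B7, d@B4, d@B6, e@B2, e@B5, f@B0, f@B5}
  B9:   IN={a@B8, b@B4, b@B7, d@B4, d@B6, e@B2, e@B5, f@B0, f@B5}   OUT={a@B8, b@B4, b@B7, c@B9, d@B4, d@B6, e@B2, e@B5, f@B0, f@B5}

Merge at B7: IN[B7] = OUT[B4] ⊔ OUT[B6] = {b@B4, d@B4, d@B6, e@B2, e@B5, f@B0, f@B5}

Answer: {b@B4, d@B4, d@B6, e@B2, e@B5, f@B0, f@B5}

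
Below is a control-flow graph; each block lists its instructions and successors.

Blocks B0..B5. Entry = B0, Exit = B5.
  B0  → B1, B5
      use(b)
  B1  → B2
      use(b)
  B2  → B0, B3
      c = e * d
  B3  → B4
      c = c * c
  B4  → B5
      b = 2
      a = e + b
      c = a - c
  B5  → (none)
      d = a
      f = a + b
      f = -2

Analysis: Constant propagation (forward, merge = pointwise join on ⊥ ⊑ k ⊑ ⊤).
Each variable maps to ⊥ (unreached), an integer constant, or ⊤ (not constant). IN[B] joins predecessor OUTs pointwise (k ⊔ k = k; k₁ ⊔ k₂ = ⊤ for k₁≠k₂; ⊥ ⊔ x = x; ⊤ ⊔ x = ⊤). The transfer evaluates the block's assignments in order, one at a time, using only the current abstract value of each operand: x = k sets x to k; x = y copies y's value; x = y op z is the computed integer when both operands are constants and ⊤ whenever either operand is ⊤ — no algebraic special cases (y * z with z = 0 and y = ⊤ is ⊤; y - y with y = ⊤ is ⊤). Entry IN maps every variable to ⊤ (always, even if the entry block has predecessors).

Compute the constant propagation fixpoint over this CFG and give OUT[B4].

Answer: {a: ⊤, b: 2, c: ⊤, d: ⊤, e: ⊤, f: ⊤}

Trace:
Per-block solution:
  B0:   IN=(all ⊤)   OUT=(all ⊤)
  B1:   IN=(all ⊤)   OUT=(all ⊤)
  B2:   IN=(all ⊤)   OUT=(all ⊤)
  B3:   IN=(all ⊤)   OUT=(all ⊤)
  B4:   IN=(all ⊤)   OUT={b:2; rest ⊤}
  B5:   IN=(all ⊤)   OUT={f:-2; rest ⊤}

Merge at B4: IN[B4] = OUT[B3] = {a: ⊤, b: ⊤, c: ⊤, d: ⊤, e: ⊤, f: ⊤}
Applying B4's transfer function to that IN value gives OUT[B4] (row B4 above).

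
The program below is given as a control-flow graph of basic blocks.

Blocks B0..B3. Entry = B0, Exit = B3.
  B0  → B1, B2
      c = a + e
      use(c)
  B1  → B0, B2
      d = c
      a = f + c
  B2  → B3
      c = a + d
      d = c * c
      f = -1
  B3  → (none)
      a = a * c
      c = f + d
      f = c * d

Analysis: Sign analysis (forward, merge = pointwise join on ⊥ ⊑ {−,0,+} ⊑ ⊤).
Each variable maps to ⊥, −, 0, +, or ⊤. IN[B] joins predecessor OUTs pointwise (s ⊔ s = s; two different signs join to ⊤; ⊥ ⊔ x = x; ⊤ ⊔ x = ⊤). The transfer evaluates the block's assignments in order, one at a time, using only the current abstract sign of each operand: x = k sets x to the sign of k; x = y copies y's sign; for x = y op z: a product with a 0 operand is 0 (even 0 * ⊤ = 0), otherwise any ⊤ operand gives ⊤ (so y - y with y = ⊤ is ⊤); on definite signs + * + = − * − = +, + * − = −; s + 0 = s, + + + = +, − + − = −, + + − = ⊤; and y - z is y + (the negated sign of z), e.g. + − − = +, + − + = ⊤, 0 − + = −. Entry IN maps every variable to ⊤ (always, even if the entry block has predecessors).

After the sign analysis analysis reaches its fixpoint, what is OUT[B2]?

Answer: {a: ⊤, b: ⊤, c: ⊤, d: ⊤, e: ⊤, f: -}

Derivation:
Per-block solution:
  B0: | IN=(all ⊤) | OUT=(all ⊤)
  B1: | IN=(all ⊤) | OUT=(all ⊤)
  B2: | IN=(all ⊤) | OUT={f:-; rest ⊤}
  B3: | IN={f:-; rest ⊤} | OUT=(all ⊤)

Merge at B2: IN[B2] = OUT[B0] ⊔ OUT[B1] = {a: ⊤, b: ⊤, c: ⊤, d: ⊤, e: ⊤, f: ⊤}
Applying B2's transfer function to that IN value gives OUT[B2] (row B2 above).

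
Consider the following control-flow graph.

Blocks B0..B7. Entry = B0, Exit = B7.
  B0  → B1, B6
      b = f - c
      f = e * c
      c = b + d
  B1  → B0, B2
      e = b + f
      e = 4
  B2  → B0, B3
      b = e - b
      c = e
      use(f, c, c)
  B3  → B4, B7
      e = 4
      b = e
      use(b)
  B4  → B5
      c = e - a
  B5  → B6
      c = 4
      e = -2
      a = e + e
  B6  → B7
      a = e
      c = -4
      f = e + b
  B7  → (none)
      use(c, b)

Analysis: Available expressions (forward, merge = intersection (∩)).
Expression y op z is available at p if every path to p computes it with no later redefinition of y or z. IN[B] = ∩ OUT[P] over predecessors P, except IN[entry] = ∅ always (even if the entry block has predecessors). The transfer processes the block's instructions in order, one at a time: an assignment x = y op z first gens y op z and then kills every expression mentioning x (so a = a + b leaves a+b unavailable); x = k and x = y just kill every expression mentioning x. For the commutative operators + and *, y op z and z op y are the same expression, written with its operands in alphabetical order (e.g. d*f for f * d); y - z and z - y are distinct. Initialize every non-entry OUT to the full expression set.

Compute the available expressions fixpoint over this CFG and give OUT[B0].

Answer: {b+d}

Trace:
Converged values:
  B0:  IN={}  OUT={b+d}
  B1:  IN={b+d}  OUT={b+d, b+f}
  B2:  IN={b+d, b+f}  OUT={}
  B3:  IN={}  OUT={}
  B4:  IN={}  OUT={e-a}
  B5:  IN={e-a}  OUT={e+e}
  B6:  IN={}  OUT={b+e}
  B7:  IN={}  OUT={}

Merge at B0 (entry node, so the boundary value {} is joined with the incoming edge(s)): IN[B0] = {} ∩ OUT[B1] ∩ OUT[B2] = {}
Applying B0's transfer function to that IN value gives OUT[B0] (row B0 above).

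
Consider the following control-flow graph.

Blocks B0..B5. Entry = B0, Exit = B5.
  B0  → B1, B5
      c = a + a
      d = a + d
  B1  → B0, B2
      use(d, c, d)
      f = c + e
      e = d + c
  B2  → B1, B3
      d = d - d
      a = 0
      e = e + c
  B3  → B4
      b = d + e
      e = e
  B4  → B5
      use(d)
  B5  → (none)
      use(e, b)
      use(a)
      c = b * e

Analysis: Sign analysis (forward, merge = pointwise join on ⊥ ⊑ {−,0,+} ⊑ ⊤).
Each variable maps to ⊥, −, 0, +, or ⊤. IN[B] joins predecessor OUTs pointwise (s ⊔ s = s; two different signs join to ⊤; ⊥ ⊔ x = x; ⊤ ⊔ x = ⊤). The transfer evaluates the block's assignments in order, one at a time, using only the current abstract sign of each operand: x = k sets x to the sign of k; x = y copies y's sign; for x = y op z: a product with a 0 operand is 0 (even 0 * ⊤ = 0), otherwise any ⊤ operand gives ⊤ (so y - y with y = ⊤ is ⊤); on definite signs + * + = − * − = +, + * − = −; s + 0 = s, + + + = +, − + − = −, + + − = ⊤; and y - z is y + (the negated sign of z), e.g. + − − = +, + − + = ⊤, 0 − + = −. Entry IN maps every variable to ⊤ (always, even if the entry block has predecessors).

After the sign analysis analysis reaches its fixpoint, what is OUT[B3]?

Converged values:
  B0: | IN=(all ⊤) | OUT=(all ⊤)
  B1: | IN=(all ⊤) | OUT=(all ⊤)
  B2: | IN=(all ⊤) | OUT={a:0; rest ⊤}
  B3: | IN={a:0; rest ⊤} | OUT={a:0; rest ⊤}
  B4: | IN={a:0; rest ⊤} | OUT={a:0; rest ⊤}
  B5: | IN=(all ⊤) | OUT=(all ⊤)

Merge at B3: IN[B3] = OUT[B2] = {a: 0, b: ⊤, c: ⊤, d: ⊤, e: ⊤, f: ⊤}
Applying B3's transfer function to that IN value gives OUT[B3] (row B3 above).

Answer: {a: 0, b: ⊤, c: ⊤, d: ⊤, e: ⊤, f: ⊤}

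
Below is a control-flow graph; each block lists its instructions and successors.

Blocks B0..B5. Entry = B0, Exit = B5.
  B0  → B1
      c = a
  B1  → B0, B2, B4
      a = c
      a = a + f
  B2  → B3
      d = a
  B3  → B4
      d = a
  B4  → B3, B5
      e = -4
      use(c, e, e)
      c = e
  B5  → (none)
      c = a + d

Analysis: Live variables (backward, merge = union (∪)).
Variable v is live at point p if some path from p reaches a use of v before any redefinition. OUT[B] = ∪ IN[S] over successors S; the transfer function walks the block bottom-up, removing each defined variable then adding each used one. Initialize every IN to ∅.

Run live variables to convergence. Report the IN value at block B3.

Answer: {a, c}

Trace:
Fixpoint table:
  B0: | IN={a, d, f} | OUT={c, d, f}
  B1: | IN={c, d, f} | OUT={a, c, d, f}
  B2: | IN={a, c} | OUT={a, c}
  B3: | IN={a, c} | OUT={a, c, d}
  B4: | IN={a, c, d} | OUT={a, c, d}
  B5: | IN={a, d} | OUT={}

Merge at B3: OUT[B3] = IN[B4] = {a, c, d}
Applying B3's transfer function to that OUT value gives IN[B3] (row B3 above).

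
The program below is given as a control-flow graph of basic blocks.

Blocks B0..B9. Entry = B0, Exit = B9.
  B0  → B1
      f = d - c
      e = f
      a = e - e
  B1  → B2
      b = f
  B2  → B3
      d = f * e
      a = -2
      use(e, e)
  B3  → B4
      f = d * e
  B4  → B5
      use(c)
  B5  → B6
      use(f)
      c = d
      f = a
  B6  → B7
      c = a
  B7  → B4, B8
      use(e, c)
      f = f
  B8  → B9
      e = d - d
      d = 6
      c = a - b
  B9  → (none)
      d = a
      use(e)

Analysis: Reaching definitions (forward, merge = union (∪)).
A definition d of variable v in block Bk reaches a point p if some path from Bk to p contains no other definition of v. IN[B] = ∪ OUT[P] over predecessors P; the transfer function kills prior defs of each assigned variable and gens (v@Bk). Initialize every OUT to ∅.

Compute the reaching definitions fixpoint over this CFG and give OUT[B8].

Answer: {a@B2, b@B1, c@B8, d@B8, e@B8, f@B7}

Working:
Per-block solution:
  B0:  IN={}  OUT={a@B0, e@B0, f@B0}
  B1:  IN={a@B0, e@B0, f@B0}  OUT={a@B0, b@B1, e@B0, f@B0}
  B2:  IN={a@B0, b@B1, e@B0, f@B0}  OUT={a@B2, b@B1, d@B2, e@B0, f@B0}
  B3:  IN={a@B2, b@B1, d@B2, e@B0, f@B0}  OUT={a@B2, b@B1, d@B2, e@B0, f@B3}
  B4:  IN={a@B2, b@B1, c@B6, d@B2, e@B0, f@B3, f@B7}  OUT={a@B2, b@B1, c@B6, d@B2, e@B0, f@B3, f@B7}
  B5:  IN={a@B2, b@B1, c@B6, d@B2, e@B0, f@B3, f@B7}  OUT={a@B2, b@B1, c@B5, d@B2, e@B0, f@B5}
  B6:  IN={a@B2, b@B1, c@B5, d@B2, e@B0, f@B5}  OUT={a@B2, b@B1, c@B6, d@B2, e@B0, f@B5}
  B7:  IN={a@B2, b@B1, c@B6, d@B2, e@B0, f@B5}  OUT={a@B2, b@B1, c@B6, d@B2, e@B0, f@B7}
  B8:  IN={a@B2, b@B1, c@B6, d@B2, e@B0, f@B7}  OUT={a@B2, b@B1, c@B8, d@B8, e@B8, f@B7}
  B9:  IN={a@B2, b@B1, c@B8, d@B8, e@B8, f@B7}  OUT={a@B2, b@B1, c@B8, d@B9, e@B8, f@B7}

Merge at B8: IN[B8] = OUT[B7] = {a@B2, b@B1, c@B6, d@B2, e@B0, f@B7}
Applying B8's transfer function to that IN value gives OUT[B8] (row B8 above).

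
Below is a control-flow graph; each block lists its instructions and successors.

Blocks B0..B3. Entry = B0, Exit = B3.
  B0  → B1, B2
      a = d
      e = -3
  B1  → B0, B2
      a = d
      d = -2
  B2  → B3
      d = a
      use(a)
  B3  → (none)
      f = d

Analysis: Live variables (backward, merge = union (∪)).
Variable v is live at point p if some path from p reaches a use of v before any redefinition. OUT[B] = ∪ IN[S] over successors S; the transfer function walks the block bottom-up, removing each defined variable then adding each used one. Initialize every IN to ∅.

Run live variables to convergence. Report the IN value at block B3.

Answer: {d}

Working:
Fixpoint table:
  B0:  IN={d}  OUT={a, d}
  B1:  IN={d}  OUT={a, d}
  B2:  IN={a}  OUT={d}
  B3:  IN={d}  OUT={}

B3 is the boundary node: OUT[B3] = {}
Applying B3's transfer function to that OUT value gives IN[B3] (row B3 above).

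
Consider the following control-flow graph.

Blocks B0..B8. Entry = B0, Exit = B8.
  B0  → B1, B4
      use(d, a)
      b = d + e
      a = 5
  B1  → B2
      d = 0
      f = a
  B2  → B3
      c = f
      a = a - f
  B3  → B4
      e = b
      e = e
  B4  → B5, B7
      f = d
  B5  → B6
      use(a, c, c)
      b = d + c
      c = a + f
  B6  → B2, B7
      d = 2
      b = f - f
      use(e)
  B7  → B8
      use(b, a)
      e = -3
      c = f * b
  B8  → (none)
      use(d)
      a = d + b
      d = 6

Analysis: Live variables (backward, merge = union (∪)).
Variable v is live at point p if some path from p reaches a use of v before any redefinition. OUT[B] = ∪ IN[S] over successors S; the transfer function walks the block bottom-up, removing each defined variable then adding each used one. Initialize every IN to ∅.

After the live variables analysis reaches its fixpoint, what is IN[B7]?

Fixpoint table:
  B0: | IN={a, c, d, e} | OUT={a, b, c, d, e}
  B1: | IN={a, b} | OUT={a, b, d, f}
  B2: | IN={a, b, d, f} | OUT={a, b, c, d}
  B3: | IN={a, b, c, d} | OUT={a, b, c, d, e}
  B4: | IN={a, b, c, d, e} | OUT={a, b, c, d, e, f}
  B5: | IN={a, c, d, e, f} | OUT={a, e, f}
  B6: | IN={a, e, f} | OUT={a, b, d, f}
  B7: | IN={a, b, d, f} | OUT={b, d}
  B8: | IN={b, d} | OUT={}

Merge at B7: OUT[B7] = IN[B8] = {b, d}
Applying B7's transfer function to that OUT value gives IN[B7] (row B7 above).

Answer: {a, b, d, f}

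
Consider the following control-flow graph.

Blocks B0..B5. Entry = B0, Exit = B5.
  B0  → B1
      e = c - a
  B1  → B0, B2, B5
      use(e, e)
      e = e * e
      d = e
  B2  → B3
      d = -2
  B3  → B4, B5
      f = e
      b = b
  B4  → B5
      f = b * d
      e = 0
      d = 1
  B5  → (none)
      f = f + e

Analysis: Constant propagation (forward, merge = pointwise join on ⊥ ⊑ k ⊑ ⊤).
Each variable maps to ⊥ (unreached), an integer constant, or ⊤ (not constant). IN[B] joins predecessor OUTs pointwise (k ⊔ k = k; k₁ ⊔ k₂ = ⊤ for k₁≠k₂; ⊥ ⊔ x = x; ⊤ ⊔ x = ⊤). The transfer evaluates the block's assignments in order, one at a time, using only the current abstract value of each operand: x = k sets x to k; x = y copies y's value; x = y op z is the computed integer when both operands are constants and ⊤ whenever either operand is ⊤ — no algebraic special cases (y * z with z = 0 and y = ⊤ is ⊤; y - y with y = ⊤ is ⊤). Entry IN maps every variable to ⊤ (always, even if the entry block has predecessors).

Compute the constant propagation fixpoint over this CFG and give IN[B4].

Answer: {a: ⊤, b: ⊤, c: ⊤, d: -2, e: ⊤, f: ⊤}

Working:
Fixpoint table:
  B0:   IN=(all ⊤)   OUT=(all ⊤)
  B1:   IN=(all ⊤)   OUT=(all ⊤)
  B2:   IN=(all ⊤)   OUT={d:-2; rest ⊤}
  B3:   IN={d:-2; rest ⊤}   OUT={d:-2; rest ⊤}
  B4:   IN={d:-2; rest ⊤}   OUT={d:1, e:0; rest ⊤}
  B5:   IN=(all ⊤)   OUT=(all ⊤)

Merge at B4: IN[B4] = OUT[B3] = {a: ⊤, b: ⊤, c: ⊤, d: -2, e: ⊤, f: ⊤}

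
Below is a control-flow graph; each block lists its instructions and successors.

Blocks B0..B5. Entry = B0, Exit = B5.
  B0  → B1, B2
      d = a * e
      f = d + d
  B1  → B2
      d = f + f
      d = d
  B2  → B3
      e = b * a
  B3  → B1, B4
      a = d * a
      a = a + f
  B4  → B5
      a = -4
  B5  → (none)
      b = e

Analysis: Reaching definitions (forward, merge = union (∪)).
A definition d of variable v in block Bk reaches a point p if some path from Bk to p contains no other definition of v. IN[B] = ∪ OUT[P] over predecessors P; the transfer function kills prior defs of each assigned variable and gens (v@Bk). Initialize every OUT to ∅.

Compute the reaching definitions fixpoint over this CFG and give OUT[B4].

Per-block solution:
  B0: | IN={} | OUT={d@B0, f@B0}
  B1: | IN={a@B3, d@B0, d@B1, e@B2, f@B0} | OUT={a@B3, d@B1, e@B2, f@B0}
  B2: | IN={a@B3, d@B0, d@B1, e@B2, f@B0} | OUT={a@B3, d@B0, d@B1, e@B2, f@B0}
  B3: | IN={a@B3, d@B0, d@B1, e@B2, f@B0} | OUT={a@B3, d@B0, d@B1, e@B2, f@B0}
  B4: | IN={a@B3, d@B0, d@B1, e@B2, f@B0} | OUT={a@B4, d@B0, d@B1, e@B2, f@B0}
  B5: | IN={a@B4, d@B0, d@B1, e@B2, f@B0} | OUT={a@B4, b@B5, d@B0, d@B1, e@B2, f@B0}

Merge at B4: IN[B4] = OUT[B3] = {a@B3, d@B0, d@B1, e@B2, f@B0}
Applying B4's transfer function to that IN value gives OUT[B4] (row B4 above).

Answer: {a@B4, d@B0, d@B1, e@B2, f@B0}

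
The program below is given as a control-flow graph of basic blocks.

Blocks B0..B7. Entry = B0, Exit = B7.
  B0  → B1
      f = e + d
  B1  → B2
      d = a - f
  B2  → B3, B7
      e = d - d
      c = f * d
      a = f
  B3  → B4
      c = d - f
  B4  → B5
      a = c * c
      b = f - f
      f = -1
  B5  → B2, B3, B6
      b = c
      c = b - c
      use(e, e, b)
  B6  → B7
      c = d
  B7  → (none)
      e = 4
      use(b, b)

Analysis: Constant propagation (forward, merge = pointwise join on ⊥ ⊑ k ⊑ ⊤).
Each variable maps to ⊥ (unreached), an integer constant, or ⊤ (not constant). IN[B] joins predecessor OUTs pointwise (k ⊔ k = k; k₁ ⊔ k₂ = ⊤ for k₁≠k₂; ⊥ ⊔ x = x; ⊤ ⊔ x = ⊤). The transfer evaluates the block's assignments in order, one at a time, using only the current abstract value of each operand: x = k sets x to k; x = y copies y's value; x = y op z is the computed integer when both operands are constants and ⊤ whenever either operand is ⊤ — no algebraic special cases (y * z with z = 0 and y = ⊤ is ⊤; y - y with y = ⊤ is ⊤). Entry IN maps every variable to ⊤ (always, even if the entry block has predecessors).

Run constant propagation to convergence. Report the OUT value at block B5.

Answer: {a: ⊤, b: ⊤, c: ⊤, d: ⊤, e: ⊤, f: -1}

Derivation:
Per-block solution:
  B0:   IN=(all ⊤)   OUT=(all ⊤)
  B1:   IN=(all ⊤)   OUT=(all ⊤)
  B2:   IN=(all ⊤)   OUT=(all ⊤)
  B3:   IN=(all ⊤)   OUT=(all ⊤)
  B4:   IN=(all ⊤)   OUT={f:-1; rest ⊤}
  B5:   IN={f:-1; rest ⊤}   OUT={f:-1; rest ⊤}
  B6:   IN={f:-1; rest ⊤}   OUT={f:-1; rest ⊤}
  B7:   IN=(all ⊤)   OUT={e:4; rest ⊤}

Merge at B5: IN[B5] = OUT[B4] = {a: ⊤, b: ⊤, c: ⊤, d: ⊤, e: ⊤, f: -1}
Applying B5's transfer function to that IN value gives OUT[B5] (row B5 above).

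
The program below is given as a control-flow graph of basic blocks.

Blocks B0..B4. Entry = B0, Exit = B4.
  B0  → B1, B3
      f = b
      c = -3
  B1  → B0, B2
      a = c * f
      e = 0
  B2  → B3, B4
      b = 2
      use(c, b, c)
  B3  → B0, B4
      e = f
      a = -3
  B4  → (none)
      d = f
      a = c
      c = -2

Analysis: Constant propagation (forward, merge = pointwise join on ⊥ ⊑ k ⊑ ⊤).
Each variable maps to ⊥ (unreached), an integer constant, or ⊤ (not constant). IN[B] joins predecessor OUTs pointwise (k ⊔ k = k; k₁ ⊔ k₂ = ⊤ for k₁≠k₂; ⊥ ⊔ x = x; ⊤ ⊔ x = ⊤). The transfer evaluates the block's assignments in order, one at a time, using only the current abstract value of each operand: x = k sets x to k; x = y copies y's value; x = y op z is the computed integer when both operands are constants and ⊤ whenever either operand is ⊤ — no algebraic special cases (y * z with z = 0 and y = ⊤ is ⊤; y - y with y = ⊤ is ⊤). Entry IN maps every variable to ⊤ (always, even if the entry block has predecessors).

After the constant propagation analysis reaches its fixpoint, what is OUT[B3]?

Answer: {a: -3, b: ⊤, c: -3, d: ⊤, e: ⊤, f: ⊤}

Working:
Per-block solution:
  B0: | IN=(all ⊤) | OUT={c:-3; rest ⊤}
  B1: | IN={c:-3; rest ⊤} | OUT={c:-3, e:0; rest ⊤}
  B2: | IN={c:-3, e:0; rest ⊤} | OUT={b:2, c:-3, e:0; rest ⊤}
  B3: | IN={c:-3; rest ⊤} | OUT={a:-3, c:-3; rest ⊤}
  B4: | IN={c:-3; rest ⊤} | OUT={a:-3, c:-2; rest ⊤}

Merge at B3: IN[B3] = OUT[B0] ⊔ OUT[B2] = {a: ⊤, b: ⊤, c: -3, d: ⊤, e: ⊤, f: ⊤}
Applying B3's transfer function to that IN value gives OUT[B3] (row B3 above).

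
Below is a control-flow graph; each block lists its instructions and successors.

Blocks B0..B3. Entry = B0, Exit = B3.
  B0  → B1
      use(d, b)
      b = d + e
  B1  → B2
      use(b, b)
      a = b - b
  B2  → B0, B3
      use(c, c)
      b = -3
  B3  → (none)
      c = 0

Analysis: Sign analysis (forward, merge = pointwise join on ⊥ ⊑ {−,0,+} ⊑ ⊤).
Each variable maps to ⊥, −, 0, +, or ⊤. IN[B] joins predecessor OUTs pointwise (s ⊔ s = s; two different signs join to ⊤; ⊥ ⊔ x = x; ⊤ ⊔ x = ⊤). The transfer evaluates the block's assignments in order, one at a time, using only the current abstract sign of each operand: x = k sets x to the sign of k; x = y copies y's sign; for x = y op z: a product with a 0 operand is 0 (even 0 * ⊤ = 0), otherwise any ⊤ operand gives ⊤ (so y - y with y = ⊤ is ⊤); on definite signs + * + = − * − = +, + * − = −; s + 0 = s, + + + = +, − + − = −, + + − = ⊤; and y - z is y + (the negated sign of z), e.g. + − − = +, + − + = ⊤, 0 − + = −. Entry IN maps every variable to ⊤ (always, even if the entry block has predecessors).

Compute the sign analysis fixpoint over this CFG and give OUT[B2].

Fixpoint table:
  B0:   IN=(all ⊤)   OUT=(all ⊤)
  B1:   IN=(all ⊤)   OUT=(all ⊤)
  B2:   IN=(all ⊤)   OUT={b:-; rest ⊤}
  B3:   IN={b:-; rest ⊤}   OUT={b:-, c:0; rest ⊤}

Merge at B2: IN[B2] = OUT[B1] = {a: ⊤, b: ⊤, c: ⊤, d: ⊤, e: ⊤, f: ⊤}
Applying B2's transfer function to that IN value gives OUT[B2] (row B2 above).

Answer: {a: ⊤, b: -, c: ⊤, d: ⊤, e: ⊤, f: ⊤}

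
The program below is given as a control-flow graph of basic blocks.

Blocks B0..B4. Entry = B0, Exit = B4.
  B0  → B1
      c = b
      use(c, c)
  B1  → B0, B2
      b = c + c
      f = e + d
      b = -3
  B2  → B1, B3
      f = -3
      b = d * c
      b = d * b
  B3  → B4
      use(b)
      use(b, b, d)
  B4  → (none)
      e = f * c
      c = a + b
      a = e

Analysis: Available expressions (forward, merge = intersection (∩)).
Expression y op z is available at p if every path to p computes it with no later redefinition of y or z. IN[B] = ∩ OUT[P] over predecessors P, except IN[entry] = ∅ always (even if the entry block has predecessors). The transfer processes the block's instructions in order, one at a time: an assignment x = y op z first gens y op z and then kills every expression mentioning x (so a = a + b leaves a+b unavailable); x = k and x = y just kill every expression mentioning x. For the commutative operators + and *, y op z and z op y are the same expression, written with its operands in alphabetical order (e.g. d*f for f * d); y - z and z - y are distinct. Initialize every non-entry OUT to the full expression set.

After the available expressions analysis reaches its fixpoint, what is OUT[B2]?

Converged values:
  B0: | IN={} | OUT={}
  B1: | IN={} | OUT={c+c, d+e}
  B2: | IN={c+c, d+e} | OUT={c*d, c+c, d+e}
  B3: | IN={c*d, c+c, d+e} | OUT={c*d, c+c, d+e}
  B4: | IN={c*d, c+c, d+e} | OUT={}

Merge at B2: IN[B2] = OUT[B1] = {c+c, d+e}
Applying B2's transfer function to that IN value gives OUT[B2] (row B2 above).

Answer: {c*d, c+c, d+e}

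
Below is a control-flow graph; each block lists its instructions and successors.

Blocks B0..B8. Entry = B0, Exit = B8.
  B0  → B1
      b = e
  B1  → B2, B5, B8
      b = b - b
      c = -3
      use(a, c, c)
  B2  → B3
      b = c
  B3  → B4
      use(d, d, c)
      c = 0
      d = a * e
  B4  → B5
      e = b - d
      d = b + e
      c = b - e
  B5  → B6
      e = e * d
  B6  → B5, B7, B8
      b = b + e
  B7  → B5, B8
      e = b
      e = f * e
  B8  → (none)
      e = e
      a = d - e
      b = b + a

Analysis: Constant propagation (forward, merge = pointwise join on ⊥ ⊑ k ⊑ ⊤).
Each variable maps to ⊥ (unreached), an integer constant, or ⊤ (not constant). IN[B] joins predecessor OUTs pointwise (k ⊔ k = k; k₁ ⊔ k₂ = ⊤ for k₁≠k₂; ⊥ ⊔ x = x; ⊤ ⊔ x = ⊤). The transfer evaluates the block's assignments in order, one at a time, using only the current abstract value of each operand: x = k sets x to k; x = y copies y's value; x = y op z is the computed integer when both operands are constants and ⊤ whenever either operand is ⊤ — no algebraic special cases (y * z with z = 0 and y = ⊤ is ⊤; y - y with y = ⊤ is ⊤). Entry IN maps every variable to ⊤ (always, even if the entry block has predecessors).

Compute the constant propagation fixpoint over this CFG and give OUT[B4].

Fixpoint table:
  B0: | IN=(all ⊤) | OUT=(all ⊤)
  B1: | IN=(all ⊤) | OUT={c:-3; rest ⊤}
  B2: | IN={c:-3; rest ⊤} | OUT={b:-3, c:-3; rest ⊤}
  B3: | IN={b:-3, c:-3; rest ⊤} | OUT={b:-3, c:0; rest ⊤}
  B4: | IN={b:-3, c:0; rest ⊤} | OUT={b:-3; rest ⊤}
  B5: | IN=(all ⊤) | OUT=(all ⊤)
  B6: | IN=(all ⊤) | OUT=(all ⊤)
  B7: | IN=(all ⊤) | OUT=(all ⊤)
  B8: | IN=(all ⊤) | OUT=(all ⊤)

Merge at B4: IN[B4] = OUT[B3] = {a: ⊤, b: -3, c: 0, d: ⊤, e: ⊤, f: ⊤}
Applying B4's transfer function to that IN value gives OUT[B4] (row B4 above).

Answer: {a: ⊤, b: -3, c: ⊤, d: ⊤, e: ⊤, f: ⊤}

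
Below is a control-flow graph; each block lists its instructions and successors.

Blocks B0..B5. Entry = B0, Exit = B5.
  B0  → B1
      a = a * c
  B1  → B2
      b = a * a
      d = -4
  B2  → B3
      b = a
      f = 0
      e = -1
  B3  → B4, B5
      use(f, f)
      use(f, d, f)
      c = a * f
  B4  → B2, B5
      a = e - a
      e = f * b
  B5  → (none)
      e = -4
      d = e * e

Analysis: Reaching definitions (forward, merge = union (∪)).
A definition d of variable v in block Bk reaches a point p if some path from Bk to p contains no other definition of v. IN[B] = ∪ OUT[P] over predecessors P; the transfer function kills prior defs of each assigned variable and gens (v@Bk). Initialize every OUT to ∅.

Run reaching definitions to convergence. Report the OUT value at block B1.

Per-block solution:
  B0:   IN={}   OUT={a@B0}
  B1:   IN={a@B0}   OUT={a@B0, b@B1, d@B1}
  B2:   IN={a@B0, a@B4, b@B1, b@B2, c@B3, d@B1, e@B4, f@B2}   OUT={a@B0, a@B4, b@B2, c@B3, d@B1, e@B2, f@B2}
  B3:   IN={a@B0, a@B4, b@B2, c@B3, d@B1, e@B2, f@B2}   OUT={a@B0, a@B4, b@B2, c@B3, d@B1, e@B2, f@B2}
  B4:   IN={a@B0, a@B4, b@B2, c@B3, d@B1, e@B2, f@B2}   OUT={a@B4, b@B2, c@B3, d@B1, e@B4, f@B2}
  B5:   IN={a@B0, a@B4, b@B2, c@B3, d@B1, e@B2, e@B4, f@B2}   OUT={a@B0, a@B4, b@B2, c@B3, d@B5, e@B5, f@B2}

Merge at B1: IN[B1] = OUT[B0] = {a@B0}
Applying B1's transfer function to that IN value gives OUT[B1] (row B1 above).

Answer: {a@B0, b@B1, d@B1}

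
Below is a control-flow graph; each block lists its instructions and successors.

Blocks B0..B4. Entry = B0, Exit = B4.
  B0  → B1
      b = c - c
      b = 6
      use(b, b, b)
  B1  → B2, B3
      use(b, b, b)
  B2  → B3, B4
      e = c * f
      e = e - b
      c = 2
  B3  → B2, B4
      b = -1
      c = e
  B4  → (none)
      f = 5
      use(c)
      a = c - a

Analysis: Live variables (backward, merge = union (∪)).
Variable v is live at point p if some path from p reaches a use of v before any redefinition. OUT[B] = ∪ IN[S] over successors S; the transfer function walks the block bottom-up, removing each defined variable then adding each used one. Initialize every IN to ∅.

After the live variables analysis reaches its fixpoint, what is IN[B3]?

Per-block solution:
  B0:   IN={a, c, e, f}   OUT={a, b, c, e, f}
  B1:   IN={a, b, c, e, f}   OUT={a, b, c, e, f}
  B2:   IN={a, b, c, f}   OUT={a, c, e, f}
  B3:   IN={a, e, f}   OUT={a, b, c, f}
  B4:   IN={a, c}   OUT={}

Merge at B3: OUT[B3] = IN[B2] ⊔ IN[B4] = {a, b, c, f}
Applying B3's transfer function to that OUT value gives IN[B3] (row B3 above).

Answer: {a, e, f}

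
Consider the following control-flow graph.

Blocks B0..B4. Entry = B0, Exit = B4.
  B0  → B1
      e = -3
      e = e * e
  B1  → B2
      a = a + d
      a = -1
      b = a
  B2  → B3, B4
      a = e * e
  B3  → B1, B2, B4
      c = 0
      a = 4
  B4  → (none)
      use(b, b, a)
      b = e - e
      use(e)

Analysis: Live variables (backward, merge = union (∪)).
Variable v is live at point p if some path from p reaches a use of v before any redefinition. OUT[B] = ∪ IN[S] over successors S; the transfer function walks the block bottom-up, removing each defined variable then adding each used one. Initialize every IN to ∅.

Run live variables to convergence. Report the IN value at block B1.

Answer: {a, d, e}

Trace:
Converged values:
  B0: | IN={a, d} | OUT={a, d, e}
  B1: | IN={a, d, e} | OUT={b, d, e}
  B2: | IN={b, d, e} | OUT={a, b, d, e}
  B3: | IN={b, d, e} | OUT={a, b, d, e}
  B4: | IN={a, b, e} | OUT={}

Merge at B1: OUT[B1] = IN[B2] = {b, d, e}
Applying B1's transfer function to that OUT value gives IN[B1] (row B1 above).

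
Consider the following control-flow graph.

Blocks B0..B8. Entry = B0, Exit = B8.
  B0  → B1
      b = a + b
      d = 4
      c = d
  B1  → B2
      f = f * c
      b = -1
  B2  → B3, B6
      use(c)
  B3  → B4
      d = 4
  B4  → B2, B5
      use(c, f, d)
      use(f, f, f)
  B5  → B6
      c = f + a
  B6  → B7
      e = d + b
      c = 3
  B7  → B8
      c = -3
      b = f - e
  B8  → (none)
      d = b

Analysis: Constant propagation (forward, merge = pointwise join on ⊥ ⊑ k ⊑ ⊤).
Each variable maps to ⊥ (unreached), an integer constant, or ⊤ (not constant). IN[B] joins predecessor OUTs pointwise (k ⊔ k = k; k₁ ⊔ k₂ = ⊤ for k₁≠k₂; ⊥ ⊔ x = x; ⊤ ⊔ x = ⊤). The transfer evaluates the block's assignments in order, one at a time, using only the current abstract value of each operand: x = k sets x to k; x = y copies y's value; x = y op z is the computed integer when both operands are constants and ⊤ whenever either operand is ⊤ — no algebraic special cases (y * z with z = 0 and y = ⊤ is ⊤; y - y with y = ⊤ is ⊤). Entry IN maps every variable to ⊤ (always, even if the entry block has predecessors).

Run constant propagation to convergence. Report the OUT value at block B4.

Answer: {a: ⊤, b: -1, c: 4, d: 4, e: ⊤, f: ⊤}

Working:
Fixpoint table:
  B0:  IN=(all ⊤)  OUT={c:4, d:4; rest ⊤}
  B1:  IN={c:4, d:4; rest ⊤}  OUT={b:-1, c:4, d:4; rest ⊤}
  B2:  IN={b:-1, c:4, d:4; rest ⊤}  OUT={b:-1, c:4, d:4; rest ⊤}
  B3:  IN={b:-1, c:4, d:4; rest ⊤}  OUT={b:-1, c:4, d:4; rest ⊤}
  B4:  IN={b:-1, c:4, d:4; rest ⊤}  OUT={b:-1, c:4, d:4; rest ⊤}
  B5:  IN={b:-1, c:4, d:4; rest ⊤}  OUT={b:-1, d:4; rest ⊤}
  B6:  IN={b:-1, d:4; rest ⊤}  OUT={b:-1, c:3, d:4, e:3; rest ⊤}
  B7:  IN={b:-1, c:3, d:4, e:3; rest ⊤}  OUT={c:-3, d:4, e:3; rest ⊤}
  B8:  IN={c:-3, d:4, e:3; rest ⊤}  OUT={c:-3, e:3; rest ⊤}

Merge at B4: IN[B4] = OUT[B3] = {a: ⊤, b: -1, c: 4, d: 4, e: ⊤, f: ⊤}
Applying B4's transfer function to that IN value gives OUT[B4] (row B4 above).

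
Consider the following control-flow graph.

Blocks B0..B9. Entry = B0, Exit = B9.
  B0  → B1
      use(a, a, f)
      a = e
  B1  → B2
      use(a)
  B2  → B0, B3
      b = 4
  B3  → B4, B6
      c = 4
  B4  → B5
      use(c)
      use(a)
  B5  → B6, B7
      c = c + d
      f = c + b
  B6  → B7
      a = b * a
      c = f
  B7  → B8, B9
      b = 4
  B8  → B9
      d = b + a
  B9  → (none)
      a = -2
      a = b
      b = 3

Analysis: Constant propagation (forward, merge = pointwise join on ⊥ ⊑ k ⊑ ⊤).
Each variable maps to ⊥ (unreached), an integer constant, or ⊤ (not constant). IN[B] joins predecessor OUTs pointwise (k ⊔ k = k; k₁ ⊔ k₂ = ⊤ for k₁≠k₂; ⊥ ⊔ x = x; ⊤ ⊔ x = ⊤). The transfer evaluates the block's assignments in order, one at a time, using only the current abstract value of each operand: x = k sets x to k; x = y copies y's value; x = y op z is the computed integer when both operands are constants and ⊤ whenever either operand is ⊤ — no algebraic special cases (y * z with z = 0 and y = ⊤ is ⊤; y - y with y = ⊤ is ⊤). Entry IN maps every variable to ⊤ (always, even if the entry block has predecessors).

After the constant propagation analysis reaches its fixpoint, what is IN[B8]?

Answer: {a: ⊤, b: 4, c: ⊤, d: ⊤, e: ⊤, f: ⊤}

Derivation:
Fixpoint table:
  B0:   IN=(all ⊤)   OUT=(all ⊤)
  B1:   IN=(all ⊤)   OUT=(all ⊤)
  B2:   IN=(all ⊤)   OUT={b:4; rest ⊤}
  B3:   IN={b:4; rest ⊤}   OUT={b:4, c:4; rest ⊤}
  B4:   IN={b:4, c:4; rest ⊤}   OUT={b:4, c:4; rest ⊤}
  B5:   IN={b:4, c:4; rest ⊤}   OUT={b:4; rest ⊤}
  B6:   IN={b:4; rest ⊤}   OUT={b:4; rest ⊤}
  B7:   IN={b:4; rest ⊤}   OUT={b:4; rest ⊤}
  B8:   IN={b:4; rest ⊤}   OUT={b:4; rest ⊤}
  B9:   IN={b:4; rest ⊤}   OUT={a:4, b:3; rest ⊤}

Merge at B8: IN[B8] = OUT[B7] = {a: ⊤, b: 4, c: ⊤, d: ⊤, e: ⊤, f: ⊤}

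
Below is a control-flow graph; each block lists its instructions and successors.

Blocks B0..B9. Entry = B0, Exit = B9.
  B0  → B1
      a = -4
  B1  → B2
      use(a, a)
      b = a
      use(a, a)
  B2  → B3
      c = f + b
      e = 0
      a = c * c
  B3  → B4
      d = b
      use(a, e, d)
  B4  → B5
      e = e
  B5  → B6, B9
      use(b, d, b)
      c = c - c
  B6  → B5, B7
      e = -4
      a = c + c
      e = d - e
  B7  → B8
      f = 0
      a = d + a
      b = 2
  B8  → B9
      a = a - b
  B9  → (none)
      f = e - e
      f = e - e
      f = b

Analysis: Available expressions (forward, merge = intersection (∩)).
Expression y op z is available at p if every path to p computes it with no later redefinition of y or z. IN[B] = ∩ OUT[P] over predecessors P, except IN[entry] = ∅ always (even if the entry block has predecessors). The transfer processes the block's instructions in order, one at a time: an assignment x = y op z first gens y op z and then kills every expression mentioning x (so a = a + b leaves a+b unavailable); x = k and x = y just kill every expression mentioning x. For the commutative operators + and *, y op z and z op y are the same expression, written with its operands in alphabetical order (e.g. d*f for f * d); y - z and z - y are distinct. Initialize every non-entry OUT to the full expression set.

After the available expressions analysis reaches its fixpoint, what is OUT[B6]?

Converged values:
  B0:  IN={}  OUT={}
  B1:  IN={}  OUT={}
  B2:  IN={}  OUT={b+f, c*c}
  B3:  IN={b+f, c*c}  OUT={b+f, c*c}
  B4:  IN={b+f, c*c}  OUT={b+f, c*c}
  B5:  IN={b+f}  OUT={b+f}
  B6:  IN={b+f}  OUT={b+f, c+c}
  B7:  IN={b+f, c+c}  OUT={c+c}
  B8:  IN={c+c}  OUT={c+c}
  B9:  IN={}  OUT={e-e}

Merge at B6: IN[B6] = OUT[B5] = {b+f}
Applying B6's transfer function to that IN value gives OUT[B6] (row B6 above).

Answer: {b+f, c+c}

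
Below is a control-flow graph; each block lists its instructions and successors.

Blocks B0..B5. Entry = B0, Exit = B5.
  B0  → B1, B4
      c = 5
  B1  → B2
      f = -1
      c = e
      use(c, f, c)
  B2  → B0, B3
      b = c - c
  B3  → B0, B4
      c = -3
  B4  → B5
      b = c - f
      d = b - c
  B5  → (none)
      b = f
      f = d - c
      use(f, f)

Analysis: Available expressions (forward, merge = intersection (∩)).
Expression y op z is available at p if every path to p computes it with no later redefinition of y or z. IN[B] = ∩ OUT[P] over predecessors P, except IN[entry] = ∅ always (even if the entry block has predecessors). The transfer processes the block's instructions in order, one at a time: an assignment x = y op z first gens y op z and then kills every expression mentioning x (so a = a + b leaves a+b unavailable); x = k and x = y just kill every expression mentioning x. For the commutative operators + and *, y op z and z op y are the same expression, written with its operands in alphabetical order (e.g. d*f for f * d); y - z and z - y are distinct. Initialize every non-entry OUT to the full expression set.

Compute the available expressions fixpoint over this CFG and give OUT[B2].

Converged values:
  B0:   IN={}   OUT={}
  B1:   IN={}   OUT={}
  B2:   IN={}   OUT={c-c}
  B3:   IN={c-c}   OUT={}
  B4:   IN={}   OUT={b-c, c-f}
  B5:   IN={b-c, c-f}   OUT={d-c}

Merge at B2: IN[B2] = OUT[B1] = {}
Applying B2's transfer function to that IN value gives OUT[B2] (row B2 above).

Answer: {c-c}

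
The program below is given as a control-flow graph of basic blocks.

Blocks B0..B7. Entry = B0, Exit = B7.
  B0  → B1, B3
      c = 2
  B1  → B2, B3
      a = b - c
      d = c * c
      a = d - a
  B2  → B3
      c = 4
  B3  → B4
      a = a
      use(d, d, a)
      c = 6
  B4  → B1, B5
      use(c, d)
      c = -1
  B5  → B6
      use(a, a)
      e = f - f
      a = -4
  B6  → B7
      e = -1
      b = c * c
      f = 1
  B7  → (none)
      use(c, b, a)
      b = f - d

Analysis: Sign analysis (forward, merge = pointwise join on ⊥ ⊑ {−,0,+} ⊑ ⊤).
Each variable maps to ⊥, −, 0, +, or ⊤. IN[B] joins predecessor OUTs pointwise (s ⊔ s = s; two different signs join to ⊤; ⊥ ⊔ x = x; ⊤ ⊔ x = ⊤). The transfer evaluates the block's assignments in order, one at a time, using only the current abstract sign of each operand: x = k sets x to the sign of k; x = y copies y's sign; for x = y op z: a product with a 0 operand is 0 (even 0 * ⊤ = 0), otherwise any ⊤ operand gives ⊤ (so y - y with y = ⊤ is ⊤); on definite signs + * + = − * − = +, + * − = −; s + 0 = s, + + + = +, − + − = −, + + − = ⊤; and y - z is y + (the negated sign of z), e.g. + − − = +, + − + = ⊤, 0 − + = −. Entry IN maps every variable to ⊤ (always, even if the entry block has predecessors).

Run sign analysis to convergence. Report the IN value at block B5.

Per-block solution:
  B0:   IN=(all ⊤)   OUT={c:+; rest ⊤}
  B1:   IN=(all ⊤)   OUT=(all ⊤)
  B2:   IN=(all ⊤)   OUT={c:+; rest ⊤}
  B3:   IN=(all ⊤)   OUT={c:+; rest ⊤}
  B4:   IN={c:+; rest ⊤}   OUT={c:-; rest ⊤}
  B5:   IN={c:-; rest ⊤}   OUT={a:-, c:-; rest ⊤}
  B6:   IN={a:-, c:-; rest ⊤}   OUT={a:-, b:+, c:-, e:-, f:+; rest ⊤}
  B7:   IN={a:-, b:+, c:-, e:-, f:+; rest ⊤}   OUT={a:-, c:-, e:-, f:+; rest ⊤}

Merge at B5: IN[B5] = OUT[B4] = {a: ⊤, b: ⊤, c: -, d: ⊤, e: ⊤, f: ⊤}

Answer: {a: ⊤, b: ⊤, c: -, d: ⊤, e: ⊤, f: ⊤}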